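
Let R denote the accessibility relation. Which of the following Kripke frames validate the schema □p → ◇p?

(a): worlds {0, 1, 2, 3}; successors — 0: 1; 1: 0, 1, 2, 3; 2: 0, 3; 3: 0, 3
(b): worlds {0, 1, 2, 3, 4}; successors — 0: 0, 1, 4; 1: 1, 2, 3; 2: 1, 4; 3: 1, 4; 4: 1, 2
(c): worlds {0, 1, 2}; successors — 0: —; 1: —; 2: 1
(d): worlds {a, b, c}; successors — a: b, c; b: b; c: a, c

Frame correspondent (Sahlqvist): ∀x ∃y Rxy — i.e. seriality.
(a): satisfies the condition.
(b): satisfies the condition.
(c): fails — world 0 has no successor.
(d): satisfies the condition.
Valid on: (a), (b), (d).

(a), (b), (d)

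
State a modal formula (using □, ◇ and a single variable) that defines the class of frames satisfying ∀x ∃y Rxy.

□s → ◇s

A defining formula is □s → ◇s (the D axiom).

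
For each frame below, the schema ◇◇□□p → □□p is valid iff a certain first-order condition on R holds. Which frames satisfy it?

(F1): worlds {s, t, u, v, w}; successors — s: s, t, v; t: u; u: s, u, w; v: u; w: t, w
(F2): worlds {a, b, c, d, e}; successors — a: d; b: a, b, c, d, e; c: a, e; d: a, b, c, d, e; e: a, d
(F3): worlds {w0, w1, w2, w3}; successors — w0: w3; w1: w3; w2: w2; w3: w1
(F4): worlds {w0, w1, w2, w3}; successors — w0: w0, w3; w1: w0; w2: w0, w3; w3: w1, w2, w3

(F3)

The schema corresponds to a generalized confluence (Geach) condition: ∀x ∀y ∀z ((xR²y ∧ xR²z) → ∃w (yR²w ∧ z = w)).
(F1): fails — sR²t, sR²t but no w* with tR²w* and t=w*.
(F2): fails — aR²c, aR²b but no w with cR²w and b=w.
(F3): satisfies the condition.
(F4): fails — w0R²w1, w0R²w1 but no w with w1R²w and w1=w.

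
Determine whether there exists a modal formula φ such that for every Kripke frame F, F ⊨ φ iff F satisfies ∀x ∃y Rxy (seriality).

Yes: it is seriality, defined by the D schema □p → ◇p.
Suppose □p→◇p is valid. At any x set V(p)=W. Then □p at x, so ◇p at x, so x has a successor.

Yes — defined by □p → ◇p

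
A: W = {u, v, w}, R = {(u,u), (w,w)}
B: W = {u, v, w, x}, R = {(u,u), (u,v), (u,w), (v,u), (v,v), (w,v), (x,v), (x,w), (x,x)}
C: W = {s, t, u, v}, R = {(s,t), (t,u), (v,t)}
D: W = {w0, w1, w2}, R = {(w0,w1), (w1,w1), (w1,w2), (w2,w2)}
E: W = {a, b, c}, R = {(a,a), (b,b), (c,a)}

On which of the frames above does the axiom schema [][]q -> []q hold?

The schema corresponds to density: forall x forall y (Rxy -> exists z (Rxz & Rzy)).
A: ✓.
B: ✓.
C: fails — Rtu but no z with Rtz and Rzu.
D: ✓.
E: ✓.

A, B, D, E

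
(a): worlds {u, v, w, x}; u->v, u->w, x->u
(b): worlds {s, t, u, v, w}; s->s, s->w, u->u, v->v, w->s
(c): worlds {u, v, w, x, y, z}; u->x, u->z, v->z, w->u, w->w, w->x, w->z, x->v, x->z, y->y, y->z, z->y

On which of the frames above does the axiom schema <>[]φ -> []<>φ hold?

The schema corresponds to convergence: forall x forall y forall z (Rxy & Rxz -> exists w (Ryw & Rzw)).
(a): fails — Ruv and Ruv but v and v have no common successor.
(b): holds.
(c): fails — Ruz and Rux but z and x have no common successor.

(b)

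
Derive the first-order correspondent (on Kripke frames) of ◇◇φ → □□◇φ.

∀x ∀y ∀z ((xR²y ∧ xR²z) → ∃w (y = w ∧ zRw))

This is a Sahlqvist (Geach-type) schema ◇^2□^0φ → □^2◇^1φ.
First-order correspondent: ∀x ∀y ∀z ((xR²y ∧ xR²z) → ∃w (y = w ∧ zRw)).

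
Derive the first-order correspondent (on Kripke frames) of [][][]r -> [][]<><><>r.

This is a Sahlqvist (Geach-type) schema ◇^0□^3r → □^2◇^3r.
Minimal-valuation argument: fix x; take any y with xR^0y and any z with xR^2z. Set V(r) to the set of worlds R-reachable from y in exactly 3 steps. Then □^3r holds at y, so the antecedent holds at x; validity forces ◇^3r at z, giving a w with zR^3w and yR^3w.
First-order correspondent: forall x forall z (x R^2 z -> exists w (x R^3 w & z R^3 w)).

forall x forall z (x R^2 z -> exists w (x R^3 w & z R^3 w))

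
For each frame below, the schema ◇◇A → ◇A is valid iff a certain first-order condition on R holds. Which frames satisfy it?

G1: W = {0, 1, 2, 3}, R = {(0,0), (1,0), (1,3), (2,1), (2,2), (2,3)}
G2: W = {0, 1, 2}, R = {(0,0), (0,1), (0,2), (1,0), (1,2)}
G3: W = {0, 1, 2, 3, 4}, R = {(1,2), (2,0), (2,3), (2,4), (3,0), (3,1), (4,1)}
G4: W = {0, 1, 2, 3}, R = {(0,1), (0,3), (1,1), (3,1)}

Frame correspondent (Sahlqvist): ∀x ∀y ∀z (Rxy ∧ Ryz → Rxz) — i.e. transitivity.
G1: fails — R21 and R10 but not R20.
G2: fails — R10 and R01 but not R11.
G3: fails — R31 and R12 but not R32.
G4: satisfies the condition.

G4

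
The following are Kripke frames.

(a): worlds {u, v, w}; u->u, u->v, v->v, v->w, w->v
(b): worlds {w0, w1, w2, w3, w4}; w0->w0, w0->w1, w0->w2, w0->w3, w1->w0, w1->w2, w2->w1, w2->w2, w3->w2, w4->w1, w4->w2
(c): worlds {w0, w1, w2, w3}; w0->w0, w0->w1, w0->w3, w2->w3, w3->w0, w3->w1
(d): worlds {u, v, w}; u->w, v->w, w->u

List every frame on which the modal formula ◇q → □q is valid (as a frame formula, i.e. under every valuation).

(d)

The schema corresponds to partial functionality: ∀x ∀y ∀z (Rxy ∧ Rxz → y = z).
(a): fails — u sees both u and v.
(b): fails — w0 sees both w0 and w1.
(c): fails — w0 sees both w0 and w1.
(d): holds.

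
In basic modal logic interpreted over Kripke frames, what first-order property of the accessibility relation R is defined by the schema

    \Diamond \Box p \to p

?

symmetry: \forall x \forall y (Rxy \to Ryx)

This is a form of the B axiom.
It corresponds to symmetry: \forall x \forall y (Rxy \to Ryx).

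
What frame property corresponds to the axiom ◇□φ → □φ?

This is frame-equivalent to ◇φ → □◇φ (substitute ¬φ for φ and contrapose).
Suppose ◇φ→□◇φ is valid. Take Rxy, Rxz and set V(φ)={y}. Then ◇φ at x, so □◇φ at x, so ◇φ at z, so some w with Rzw has φ; w=y, i.e. Rzy. By symmetry of the argument, Ryz.

the Euclidean property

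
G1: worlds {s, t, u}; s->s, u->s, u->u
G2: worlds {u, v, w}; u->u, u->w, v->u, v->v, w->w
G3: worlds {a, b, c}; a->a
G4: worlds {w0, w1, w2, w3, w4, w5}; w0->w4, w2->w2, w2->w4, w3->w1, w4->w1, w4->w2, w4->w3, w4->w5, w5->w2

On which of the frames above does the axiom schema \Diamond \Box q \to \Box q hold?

The schema corresponds to a generalized confluence (Geach) condition: \forall x \forall y \forall z ((xRy \wedge xRz) \to \exists w (yRw \wedge z = w)).
G1: fails — uRs, uRu but no w with sRw and u=w.
G2: fails — uRw, uRu but no t with wRt and u=t.
G3: holds.
G4: fails — w0Rw4, w0Rw4 but no w with w4Rw and w4=w.

G3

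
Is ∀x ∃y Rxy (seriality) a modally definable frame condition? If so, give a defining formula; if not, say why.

The condition is seriality. A defining modal formula is □p → ◇p.
Suppose □p→◇p is valid. At any x set V(p)=W. Then □p at x, so ◇p at x, so x has a successor.

Yes — defined by □p → ◇p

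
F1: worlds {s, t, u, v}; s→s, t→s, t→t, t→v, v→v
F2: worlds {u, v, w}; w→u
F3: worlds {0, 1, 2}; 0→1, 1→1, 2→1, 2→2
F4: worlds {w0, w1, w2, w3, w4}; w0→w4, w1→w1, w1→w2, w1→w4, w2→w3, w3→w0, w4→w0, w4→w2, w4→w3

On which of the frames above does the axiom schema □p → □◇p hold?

F1, F3

Frame correspondent (Sahlqvist): ∀x ∀z (xRz → ∃w (xRw ∧ zRw)) — i.e. a generalized confluence (Geach) condition.
F1: condition met.
F2: fails — wRu but no t with wRt and uRt.
F3: condition met.
F4: fails — w0Rw4 but no w with w0Rw and w4Rw.
Valid on: F1, F3.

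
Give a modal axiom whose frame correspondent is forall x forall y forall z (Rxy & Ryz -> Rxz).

□q → □□q

This is transitivity; the standard corresponding axiom is 4: □q → □□q.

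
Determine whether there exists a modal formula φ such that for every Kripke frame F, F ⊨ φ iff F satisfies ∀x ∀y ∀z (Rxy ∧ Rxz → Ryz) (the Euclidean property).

Yes, by ◇q → □◇q

Yes: it is the Euclidean property, defined by the 5 schema ◇q → □◇q.
Suppose ◇q→□◇q is valid. Take Rxy, Rxz and set V(q)={y}. Then ◇q at x, so □◇q at x, so ◇q at z, so some w with Rzw has q; w=y, i.e. Rzy. By symmetry of the argument, Ryz.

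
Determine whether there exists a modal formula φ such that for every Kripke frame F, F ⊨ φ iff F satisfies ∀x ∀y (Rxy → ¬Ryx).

If a class were modally definable it would be closed under surjective bounded morphisms (Goldblatt–Thomason).
The 4-cycle (worlds w0,w1,w2,w3 with w0→w1→w2→w3→w0) is asymmetric. Mapping every world to a single reflexive point • is a surjective bounded morphism, and the reflexive point is not asymmetric (R•• but asymmetry requires ¬R••).
So no modal formula (or set of formulas) defines exactly the asymmetric frames.

No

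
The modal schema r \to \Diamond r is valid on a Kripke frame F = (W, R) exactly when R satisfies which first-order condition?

Equivalently (dual form): □r → r.
Suppose □r→r is valid. At any x set V(r)={w : Rxw}. Then □r holds at x, so r holds at x, i.e. Rxx.
Conversely, on a frame with reflexivity the schema holds at every world under every valuation.
So the correspondent is reflexivity.

reflexivity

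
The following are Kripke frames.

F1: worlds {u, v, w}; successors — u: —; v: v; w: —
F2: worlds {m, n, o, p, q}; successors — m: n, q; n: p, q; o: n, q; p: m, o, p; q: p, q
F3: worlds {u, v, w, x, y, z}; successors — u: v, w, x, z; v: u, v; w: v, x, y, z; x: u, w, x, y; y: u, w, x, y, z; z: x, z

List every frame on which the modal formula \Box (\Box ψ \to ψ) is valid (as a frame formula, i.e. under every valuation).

The schema corresponds to shift-reflexivity: \forall x \forall y (Rxy \to Ryy).
F1: condition met.
F2: fails — Ron but not Rnn.
F3: fails — Ryu but not Ruu.
Valid on: F1.

F1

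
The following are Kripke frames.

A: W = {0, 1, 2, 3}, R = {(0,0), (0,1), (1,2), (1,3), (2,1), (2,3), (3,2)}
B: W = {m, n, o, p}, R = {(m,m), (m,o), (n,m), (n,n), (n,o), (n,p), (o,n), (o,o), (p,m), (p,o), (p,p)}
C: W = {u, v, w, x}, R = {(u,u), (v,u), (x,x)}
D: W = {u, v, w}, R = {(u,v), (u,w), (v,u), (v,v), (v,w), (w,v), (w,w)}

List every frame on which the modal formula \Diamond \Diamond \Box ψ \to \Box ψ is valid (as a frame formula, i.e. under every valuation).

C

The schema corresponds to a generalized confluence (Geach) condition: \forall x \forall y \forall z ((x R^2 y \wedge xRz) \to \exists w (yRw \wedge z = w)).
A: fails — 0R²1, 0R0 but no w with 1Rw and 0=w.
B: fails — mR²o, mRm but no w with oRw and m=w.
C: ✓.
D: fails — vR²u, vRu but no t with uRt and u=t.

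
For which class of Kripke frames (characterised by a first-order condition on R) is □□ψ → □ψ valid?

density: ∀x ∀y (Rxy → ∃z (Rxz ∧ Rzy))

Suppose □□ψ→□ψ is valid. Take Rxy and set V(ψ)={w : xR²w}. Then □□ψ at x, so □ψ at x, so ψ at y, i.e. ∃z(Rxz∧Rzy).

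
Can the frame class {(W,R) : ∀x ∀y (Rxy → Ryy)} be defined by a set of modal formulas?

Definable; □(□p → p) defines it

This is a Sahlqvist condition; the T□ axiom □(□p → p) defines it.
Suppose □(□p→p) is valid. Take Rxy and set V(p)={w : Ryw}. Then at y, □p holds; since □(□p→p) at x, □p→p at y, so p at y, i.e. Ryy.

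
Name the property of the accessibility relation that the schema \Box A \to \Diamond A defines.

Suppose □A→◇A is valid. At any x set V(A)=W. Then □A at x, so ◇A at x, so x has a successor.

seriality: \forall x \exists y Rxy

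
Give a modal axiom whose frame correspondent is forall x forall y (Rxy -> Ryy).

□(□q → q)

A defining formula is □(□q → q) (the T□ axiom).
Suppose □(□q→q) is valid. Take Rxy and set V(q)={w : Ryw}. Then at y, □q holds; since □(□q→q) at x, □q→q at y, so q at y, i.e. Ryy.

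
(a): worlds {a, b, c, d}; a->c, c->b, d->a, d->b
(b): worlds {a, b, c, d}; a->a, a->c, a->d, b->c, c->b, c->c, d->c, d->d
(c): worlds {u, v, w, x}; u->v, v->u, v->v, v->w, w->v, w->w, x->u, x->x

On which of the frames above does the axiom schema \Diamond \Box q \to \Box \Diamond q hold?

(b)

The schema corresponds to convergence: \forall x \forall y \forall z (Rxy \wedge Rxz \to \exists w (Ryw \wedge Rzw)).
(a): fails — Rcb and Rcb but b and b have no common successor.
(b): ✓.
(c): fails — Rxu and Rxx but u and x have no common successor.
Valid on: (b).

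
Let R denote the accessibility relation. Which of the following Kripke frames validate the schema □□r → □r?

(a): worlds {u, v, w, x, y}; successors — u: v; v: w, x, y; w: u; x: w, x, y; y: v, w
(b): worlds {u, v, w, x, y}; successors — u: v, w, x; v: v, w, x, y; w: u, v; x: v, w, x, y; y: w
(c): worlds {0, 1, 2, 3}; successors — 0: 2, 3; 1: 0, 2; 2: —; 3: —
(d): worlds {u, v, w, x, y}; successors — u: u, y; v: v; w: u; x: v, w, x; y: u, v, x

The schema corresponds to density: ∀x ∀y (Rxy → ∃z (Rxz ∧ Rzy)).
(a): fails — Ruv but no z with Ruz and Rzv.
(b): fails — Rwu but no z with Rwz and Rzu.
(c): fails — R10 but no z with R1z and Rz0.
(d): ✓.
Valid on: (d).

(d)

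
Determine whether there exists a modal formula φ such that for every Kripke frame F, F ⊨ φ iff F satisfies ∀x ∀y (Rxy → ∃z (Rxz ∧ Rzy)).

The condition is density. A defining modal formula is □□p → □p.
Suppose □□p→□p is valid. Take Rxy and set V(p)={w : xR²w}. Then □□p at x, so □p at x, so p at y, i.e. ∃z(Rxz∧Rzy).

Yes — defined by □□p → □p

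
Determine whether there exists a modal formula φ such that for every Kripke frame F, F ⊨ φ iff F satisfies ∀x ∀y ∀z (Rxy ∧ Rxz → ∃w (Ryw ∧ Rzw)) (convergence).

Yes, by ◇□q → □◇q

This is a Sahlqvist condition; the .2 axiom ◇□q → □◇q defines it.
Suppose ◇□q→□◇q is valid. Take Rxy, Rxz and set V(q)={w : Ryw}. Then □q at y so ◇□q at x, so □◇q at x, so ◇q at z, giving w with Rzw and Ryw.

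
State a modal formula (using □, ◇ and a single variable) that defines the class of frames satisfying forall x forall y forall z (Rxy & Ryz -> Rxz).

The condition is transitivity. The 4 schema □s → □□s defines it.

□s → □□s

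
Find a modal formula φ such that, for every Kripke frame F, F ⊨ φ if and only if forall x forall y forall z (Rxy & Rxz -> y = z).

◇q → □q

The condition is partial functionality. The CD schema ◇q → □q defines it.
Suppose ◇q→□q is valid. Take Rxy, Rxz and set V(q)={y}. Then ◇q at x, so □q at x, so q at z, i.e. z=y.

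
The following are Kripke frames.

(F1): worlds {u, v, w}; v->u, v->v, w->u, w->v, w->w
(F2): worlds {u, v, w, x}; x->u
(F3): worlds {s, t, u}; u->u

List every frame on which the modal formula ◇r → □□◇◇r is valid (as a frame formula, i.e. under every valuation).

The schema corresponds to a generalized confluence (Geach) condition: ∀x ∀y ∀z ((xRy ∧ xR²z) → ∃w (y = w ∧ zR²w)).
(F1): fails — vRu, vR²u but no t with u=t and uR²t.
(F2): condition met.
(F3): condition met.
Valid on: (F2), (F3).

(F2), (F3)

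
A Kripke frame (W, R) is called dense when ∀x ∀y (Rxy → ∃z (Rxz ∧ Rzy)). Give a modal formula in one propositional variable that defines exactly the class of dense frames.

□□p → □p

A defining formula is □□p → □p (the C4 axiom).
Suppose □□p→□p is valid. Take Rxy and set V(p)={w : xR²w}. Then □□p at x, so □p at x, so p at y, i.e. ∃z(Rxz∧Rzy).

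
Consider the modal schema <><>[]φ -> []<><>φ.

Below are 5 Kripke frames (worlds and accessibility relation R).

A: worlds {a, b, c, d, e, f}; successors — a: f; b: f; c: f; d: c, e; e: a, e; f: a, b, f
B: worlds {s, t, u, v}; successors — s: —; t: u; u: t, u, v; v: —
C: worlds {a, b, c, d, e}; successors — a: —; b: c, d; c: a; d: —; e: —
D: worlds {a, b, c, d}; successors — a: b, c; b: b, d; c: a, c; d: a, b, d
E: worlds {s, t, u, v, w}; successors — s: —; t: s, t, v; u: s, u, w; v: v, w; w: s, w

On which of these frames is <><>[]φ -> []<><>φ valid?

Frame correspondent (Sahlqvist): forall x forall y forall z ((x R^2 y & xRz) -> exists w (yRw & z R^2 w)) — i.e. a generalized confluence (Geach) condition.
A: condition met.
B: fails — tR²v, tRu but no w with vRw and uR²w.
C: fails — bR²a, bRc but no w with aRw and cR²w.
D: condition met.
E: fails — tR²s, tRs but no w* with sRw* and sR²w*.

A, D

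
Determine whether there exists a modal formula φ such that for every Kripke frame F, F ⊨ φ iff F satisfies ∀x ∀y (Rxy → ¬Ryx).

Any modally definable frame class is closed under surjective bounded morphisms.
The 4-cycle (worlds 0,1,2,3 with 0→1→2→3→0) is asymmetric. Mapping every world to a single reflexive point • is a surjective bounded morphism, and the reflexive point is not asymmetric (R•• but asymmetry requires ¬R••).
So no modal formula (or set of formulas) defines exactly the asymmetric frames.

Not modally definable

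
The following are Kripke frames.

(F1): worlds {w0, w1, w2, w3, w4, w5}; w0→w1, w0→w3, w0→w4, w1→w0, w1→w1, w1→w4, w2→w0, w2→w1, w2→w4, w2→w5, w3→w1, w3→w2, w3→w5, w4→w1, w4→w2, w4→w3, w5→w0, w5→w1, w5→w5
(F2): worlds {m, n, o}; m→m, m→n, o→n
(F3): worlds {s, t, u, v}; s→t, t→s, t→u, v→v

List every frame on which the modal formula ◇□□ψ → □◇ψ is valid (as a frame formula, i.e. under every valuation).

Frame correspondent (Sahlqvist): ∀x ∀y ∀z ((xRy ∧ xRz) → ∃w (yR²w ∧ zRw)) — i.e. a generalized confluence (Geach) condition.
(F1): ✓.
(F2): fails — mRm, mRn but no w with mR²w and nRw.
(F3): fails — sRt, sRt but no w with tR²w and tRw.

(F1)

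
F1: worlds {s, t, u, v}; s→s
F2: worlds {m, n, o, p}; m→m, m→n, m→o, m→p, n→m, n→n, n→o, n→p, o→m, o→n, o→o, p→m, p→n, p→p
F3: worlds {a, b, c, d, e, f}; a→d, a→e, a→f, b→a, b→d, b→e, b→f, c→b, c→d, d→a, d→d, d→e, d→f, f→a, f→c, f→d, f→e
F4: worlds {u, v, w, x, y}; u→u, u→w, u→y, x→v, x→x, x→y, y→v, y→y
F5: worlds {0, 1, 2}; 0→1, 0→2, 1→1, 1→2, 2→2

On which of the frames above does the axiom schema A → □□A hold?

The schema corresponds to a generalized confluence (Geach) condition: ∀x ∀z (xR²z → ∃w (x = w ∧ z = w)).
F1: satisfies the condition.
F2: fails — mR²n but m ≠ n.
F3: fails — aR²c but a ≠ c.
F4: fails — uR²v but u ≠ v.
F5: fails — 0R²1 but 0 ≠ 1.
Valid on: F1.

F1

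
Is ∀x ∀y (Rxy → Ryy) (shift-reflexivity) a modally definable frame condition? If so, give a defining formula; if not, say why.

Yes — defined by □(□r → r)

Yes: it is shift-reflexivity, defined by the T□ schema □(□r → r).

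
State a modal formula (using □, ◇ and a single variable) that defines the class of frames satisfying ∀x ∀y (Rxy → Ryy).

A defining formula is □(□q → q) (the T□ axiom).
Suppose □(□q→q) is valid. Take Rxy and set V(q)={w : Ryw}. Then at y, □q holds; since □(□q→q) at x, □q→q at y, so q at y, i.e. Ryy.

□(□q → q)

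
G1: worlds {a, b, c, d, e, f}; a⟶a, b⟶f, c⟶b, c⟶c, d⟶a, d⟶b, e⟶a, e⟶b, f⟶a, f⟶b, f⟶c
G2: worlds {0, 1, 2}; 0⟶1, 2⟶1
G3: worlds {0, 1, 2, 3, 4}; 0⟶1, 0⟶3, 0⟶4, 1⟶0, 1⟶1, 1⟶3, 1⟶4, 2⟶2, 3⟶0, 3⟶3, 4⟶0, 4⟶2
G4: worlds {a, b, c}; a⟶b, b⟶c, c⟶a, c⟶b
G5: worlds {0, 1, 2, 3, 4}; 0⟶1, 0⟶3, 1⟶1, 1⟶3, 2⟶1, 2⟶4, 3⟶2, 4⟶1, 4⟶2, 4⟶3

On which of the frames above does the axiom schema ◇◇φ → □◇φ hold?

G2

This is the axiom for a generalized confluence (Geach) condition; its first-order frame correspondent is ∀x ∀y ∀z ((xR²y ∧ xRz) → ∃w (y = w ∧ zRw)).
G1: fails — cR²b, cRb but no w with b=w and bRw.
G2: satisfies the condition.
G3: fails — 0R²1, 0R3 but no w with 1=w and 3Rw.
G4: fails — cR²b, cRb but no w with b=w and bRw.
G5: fails — 0R²1, 0R3 but no w with 1=w and 3Rw.
Valid on: G2.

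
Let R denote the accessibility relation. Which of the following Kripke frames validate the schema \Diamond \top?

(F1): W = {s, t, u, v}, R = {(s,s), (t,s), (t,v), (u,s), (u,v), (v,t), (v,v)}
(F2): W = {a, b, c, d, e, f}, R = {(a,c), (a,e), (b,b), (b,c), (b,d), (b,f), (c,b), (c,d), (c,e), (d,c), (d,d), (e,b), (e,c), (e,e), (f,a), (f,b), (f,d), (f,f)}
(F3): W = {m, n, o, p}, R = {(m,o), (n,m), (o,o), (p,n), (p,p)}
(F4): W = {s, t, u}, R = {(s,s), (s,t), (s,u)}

This is the axiom for seriality; its first-order frame correspondent is \forall x \exists y Rxy.
(F1): holds.
(F2): holds.
(F3): holds.
(F4): fails — world t has no successor.
Valid on: (F1), (F2), (F3).

(F1), (F2), (F3)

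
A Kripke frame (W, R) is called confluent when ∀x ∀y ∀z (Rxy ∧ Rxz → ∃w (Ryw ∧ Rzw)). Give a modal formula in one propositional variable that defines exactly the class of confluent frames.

◇□s → □◇s

The condition is convergence. The .2 schema ◇□s → □◇s defines it.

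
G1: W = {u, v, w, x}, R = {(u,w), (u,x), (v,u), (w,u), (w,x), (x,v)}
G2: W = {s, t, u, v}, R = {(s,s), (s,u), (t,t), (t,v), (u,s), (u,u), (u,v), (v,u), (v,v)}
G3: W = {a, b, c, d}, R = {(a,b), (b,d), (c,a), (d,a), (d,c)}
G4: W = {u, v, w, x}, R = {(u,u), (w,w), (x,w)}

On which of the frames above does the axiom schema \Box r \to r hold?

G2

This is the axiom for reflexivity; its first-order frame correspondent is \forall x Rxx.
G1: fails — world u does not see itself.
G2: ✓.
G3: fails — world a does not see itself.
G4: fails — world v does not see itself.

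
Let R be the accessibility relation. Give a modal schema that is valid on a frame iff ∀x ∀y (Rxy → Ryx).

The condition is symmetry. The B schema s → □◇s defines it.
Suppose s→□◇s is valid. Take Rxy and set V(s)={x}. Then s at x, so □◇s at x, so ◇s at y, so some z with Ryz has s; z=x, i.e. Ryx.

s → □◇s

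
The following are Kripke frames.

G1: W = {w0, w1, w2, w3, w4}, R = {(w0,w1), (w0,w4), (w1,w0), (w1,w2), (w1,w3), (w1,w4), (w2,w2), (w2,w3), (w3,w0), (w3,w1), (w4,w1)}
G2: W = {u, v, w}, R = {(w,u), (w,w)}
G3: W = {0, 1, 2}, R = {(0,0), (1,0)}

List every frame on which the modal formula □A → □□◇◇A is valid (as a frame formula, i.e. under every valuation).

G3

The schema corresponds to a generalized confluence (Geach) condition: ∀x ∀z (xR²z → ∃w (xRw ∧ zR²w)).
G1: fails — w4R²w4 but no w with w4Rw and w4R²w.
G2: fails — wR²u but no t with wRt and uR²t.
G3: satisfies the condition.
Valid on: G3.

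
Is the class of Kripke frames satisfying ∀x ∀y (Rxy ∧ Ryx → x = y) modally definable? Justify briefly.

Modal frame validity is preserved under surjective bounded morphisms.
The 4-cycle (worlds 0,1,2,3 with 0→1→2→3→0) is antisymmetric. Sending even-indexed worlds to a and odd-indexed worlds to b is a surjective bounded morphism onto the two-world frame with a↔b, which is not antisymmetric.
Hence antisymmetry is not modally definable.

No — not modally definable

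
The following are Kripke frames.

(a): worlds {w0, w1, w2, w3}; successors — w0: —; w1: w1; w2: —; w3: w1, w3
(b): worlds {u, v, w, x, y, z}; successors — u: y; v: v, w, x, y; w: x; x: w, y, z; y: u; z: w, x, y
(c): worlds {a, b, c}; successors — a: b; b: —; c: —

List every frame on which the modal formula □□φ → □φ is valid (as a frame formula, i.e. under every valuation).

(a)

The schema corresponds to density: ∀x ∀y (Rxy → ∃z (Rxz ∧ Rzy)).
(a): holds.
(b): fails — Rwx but no t with Rwt and Rtx.
(c): fails — Rab but no z with Raz and Rzb.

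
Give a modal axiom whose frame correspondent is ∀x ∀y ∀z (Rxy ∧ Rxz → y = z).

◇q → □q

The condition is partial functionality. The CD schema ◇q → □q defines it.
Suppose ◇q→□q is valid. Take Rxy, Rxz and set V(q)={y}. Then ◇q at x, so □q at x, so q at z, i.e. z=y.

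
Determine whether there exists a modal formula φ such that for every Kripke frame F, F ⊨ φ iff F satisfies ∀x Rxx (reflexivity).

Yes, by □p → p

Yes: it is reflexivity, defined by the T schema □p → p.
Suppose □p→p is valid. At any x set V(p)={w : Rxw}. Then □p holds at x, so p holds at x, i.e. Rxx.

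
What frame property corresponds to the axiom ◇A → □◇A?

the Euclidean property: ∀x ∀y ∀z (Rxy ∧ Rxz → Ryz)

This schema is the 5 axiom.
Its frame correspondent is the Euclidean property — ∀x ∀y ∀z (Rxy ∧ Rxz → Ryz).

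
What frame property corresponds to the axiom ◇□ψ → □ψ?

Equivalently (dual form): ◇ψ → □◇ψ.
Suppose ◇ψ→□◇ψ is valid. Take Rxy, Rxz and set V(ψ)={y}. Then ◇ψ at x, so □◇ψ at x, so ◇ψ at z, so some w with Rzw has ψ; w=y, i.e. Rzy. By symmetry of the argument, Ryz.
Conversely, any frame satisfying ∀x ∀y ∀z (Rxy ∧ Rxz → Ryz) validates the schema.
Frame condition: ∀x ∀y ∀z (Rxy ∧ Rxz → Ryz).

The Euclidean property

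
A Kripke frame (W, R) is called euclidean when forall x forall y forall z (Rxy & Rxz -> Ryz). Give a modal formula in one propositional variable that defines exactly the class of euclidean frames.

The condition is the Euclidean property. The 5 schema ◇r → □◇r defines it.

◇r → □◇r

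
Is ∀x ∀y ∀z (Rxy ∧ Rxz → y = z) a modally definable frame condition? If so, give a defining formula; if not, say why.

Yes — defined by ◇r → □r

Yes: it is partial functionality, defined by the CD schema ◇r → □r.
Suppose ◇r→□r is valid. Take Rxy, Rxz and set V(r)={y}. Then ◇r at x, so □r at x, so r at z, i.e. z=y.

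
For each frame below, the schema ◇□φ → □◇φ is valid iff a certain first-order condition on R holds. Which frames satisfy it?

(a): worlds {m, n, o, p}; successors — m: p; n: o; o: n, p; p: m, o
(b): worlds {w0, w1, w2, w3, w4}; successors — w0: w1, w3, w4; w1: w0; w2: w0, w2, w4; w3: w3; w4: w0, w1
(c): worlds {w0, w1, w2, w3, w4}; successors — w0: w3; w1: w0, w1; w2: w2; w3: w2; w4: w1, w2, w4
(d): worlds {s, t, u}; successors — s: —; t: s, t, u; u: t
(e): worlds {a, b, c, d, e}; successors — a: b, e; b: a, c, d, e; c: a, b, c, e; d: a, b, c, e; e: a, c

(a)

This is the axiom for convergence; its first-order frame correspondent is ∀x ∀y ∀z (Rxy ∧ Rxz → ∃w (Ryw ∧ Rzw)).
(a): satisfies the condition.
(b): fails — Rw0w4 and Rw0w3 but w4 and w3 have no common successor.
(c): fails — Rw1w1 and Rw1w0 but w1 and w0 have no common successor.
(d): fails — Rtt and Rts but t and s have no common successor.
(e): fails — Rba and Rbe but a and e have no common successor.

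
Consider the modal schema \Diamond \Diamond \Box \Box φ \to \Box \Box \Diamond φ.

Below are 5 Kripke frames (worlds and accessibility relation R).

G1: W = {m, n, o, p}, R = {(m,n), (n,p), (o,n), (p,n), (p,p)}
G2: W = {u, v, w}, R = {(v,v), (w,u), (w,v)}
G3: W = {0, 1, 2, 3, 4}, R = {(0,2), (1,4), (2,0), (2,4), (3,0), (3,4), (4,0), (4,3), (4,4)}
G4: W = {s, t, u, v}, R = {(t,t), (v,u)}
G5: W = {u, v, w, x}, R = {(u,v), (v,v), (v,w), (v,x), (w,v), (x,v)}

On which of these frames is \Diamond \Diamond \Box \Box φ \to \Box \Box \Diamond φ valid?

This is the axiom for a generalized confluence (Geach) condition; its first-order frame correspondent is \forall x \forall y \forall z ((x R^2 y \wedge x R^2 z) \to \exists w (y R^2 w \wedge zRw)).
G1: condition met.
G2: condition met.
G3: fails — 0R²0, 0R²0 but no w with 0R²w and 0Rw.
G4: condition met.
G5: condition met.
Valid on: G1, G2, G4, G5.

G1, G2, G4, G5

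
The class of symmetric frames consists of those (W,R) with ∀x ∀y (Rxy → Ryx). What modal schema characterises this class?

r → □◇r

A defining formula is r → □◇r (the B axiom).
Suppose r→□◇r is valid. Take Rxy and set V(r)={x}. Then r at x, so □◇r at x, so ◇r at y, so some z with Ryz has r; z=x, i.e. Ryx.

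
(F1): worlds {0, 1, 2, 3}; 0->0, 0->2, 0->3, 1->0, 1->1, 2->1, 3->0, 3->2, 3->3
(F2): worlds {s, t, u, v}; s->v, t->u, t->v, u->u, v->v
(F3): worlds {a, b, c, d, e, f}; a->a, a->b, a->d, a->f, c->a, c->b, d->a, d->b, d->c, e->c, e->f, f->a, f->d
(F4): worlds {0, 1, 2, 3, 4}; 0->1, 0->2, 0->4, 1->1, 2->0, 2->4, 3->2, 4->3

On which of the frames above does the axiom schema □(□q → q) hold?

Frame correspondent (Sahlqvist): ∀x ∀y (Rxy → Ryy) — i.e. shift-reflexivity.
(F1): fails — R32 but not R22.
(F2): condition met.
(F3): fails — Rdc but not Rcc.
(F4): fails — R32 but not R22.
Valid on: (F2).

(F2)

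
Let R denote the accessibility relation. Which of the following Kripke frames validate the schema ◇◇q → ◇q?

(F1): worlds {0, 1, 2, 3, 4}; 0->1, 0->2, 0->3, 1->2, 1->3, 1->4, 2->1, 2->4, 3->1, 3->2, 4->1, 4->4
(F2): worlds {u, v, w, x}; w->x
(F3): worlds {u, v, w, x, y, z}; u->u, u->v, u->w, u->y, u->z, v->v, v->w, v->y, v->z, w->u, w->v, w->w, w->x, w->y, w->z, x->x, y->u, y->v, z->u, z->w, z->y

(F2)

Frame correspondent (Sahlqvist): ∀x ∀y (xR²y → ∃w (y = w ∧ xRw)) — i.e. a generalized confluence (Geach) condition.
(F1): fails — 0R²4 but no w with 4=w and 0Rw.
(F2): condition met.
(F3): fails — uR²x but no t with x=t and uRt.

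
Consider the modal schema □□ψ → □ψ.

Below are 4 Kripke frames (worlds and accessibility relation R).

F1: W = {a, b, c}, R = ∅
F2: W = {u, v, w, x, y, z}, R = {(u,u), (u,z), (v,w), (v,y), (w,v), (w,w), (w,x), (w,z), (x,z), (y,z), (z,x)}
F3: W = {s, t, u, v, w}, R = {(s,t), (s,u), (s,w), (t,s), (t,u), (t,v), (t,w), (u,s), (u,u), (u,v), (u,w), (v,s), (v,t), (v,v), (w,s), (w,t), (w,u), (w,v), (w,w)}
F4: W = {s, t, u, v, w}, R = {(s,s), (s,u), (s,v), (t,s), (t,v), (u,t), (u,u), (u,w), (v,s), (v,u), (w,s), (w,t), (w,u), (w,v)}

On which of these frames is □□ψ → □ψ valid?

F1, F3, F4

Frame correspondent (Sahlqvist): ∀x ∀y (Rxy → ∃z (Rxz ∧ Rzy)) — i.e. density.
F1: holds.
F2: fails — Rxz but no t with Rxt and Rtz.
F3: holds.
F4: holds.
Valid on: F1, F3, F4.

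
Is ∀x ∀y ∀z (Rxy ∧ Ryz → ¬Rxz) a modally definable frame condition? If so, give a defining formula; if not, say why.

Modal frame validity is preserved under surjective bounded morphisms.
The 3-cycle (worlds w0,w1,w2 with w0→w1→w2→w0) is intransitive. Mapping every world to a single reflexive point • is a surjective bounded morphism; the reflexive point is not intransitive (R••∧R•• but R••).
So no modal formula (or set of formulas) defines exactly the intransitive frames.

No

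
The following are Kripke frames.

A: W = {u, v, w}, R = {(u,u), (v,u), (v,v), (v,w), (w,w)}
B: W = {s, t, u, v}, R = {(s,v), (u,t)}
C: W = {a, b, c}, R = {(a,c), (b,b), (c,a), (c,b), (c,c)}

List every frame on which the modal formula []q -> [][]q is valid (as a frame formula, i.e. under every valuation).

Frame correspondent (Sahlqvist): forall x forall y forall z (Rxy & Ryz -> Rxz) — i.e. transitivity.
A: condition met.
B: condition met.
C: fails — Rac and Rcb but not Rab.

A, B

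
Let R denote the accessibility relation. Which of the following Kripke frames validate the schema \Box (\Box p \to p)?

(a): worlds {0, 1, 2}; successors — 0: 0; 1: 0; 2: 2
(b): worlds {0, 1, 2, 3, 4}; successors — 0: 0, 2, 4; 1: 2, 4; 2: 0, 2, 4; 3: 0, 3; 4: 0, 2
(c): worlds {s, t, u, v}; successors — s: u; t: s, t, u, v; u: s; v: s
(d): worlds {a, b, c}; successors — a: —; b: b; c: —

(a), (d)

The schema corresponds to shift-reflexivity: \forall x \forall y (Rxy \to Ryy).
(a): holds.
(b): fails — R04 but not R44.
(c): fails — Rtv but not Rvv.
(d): holds.
Valid on: (a), (d).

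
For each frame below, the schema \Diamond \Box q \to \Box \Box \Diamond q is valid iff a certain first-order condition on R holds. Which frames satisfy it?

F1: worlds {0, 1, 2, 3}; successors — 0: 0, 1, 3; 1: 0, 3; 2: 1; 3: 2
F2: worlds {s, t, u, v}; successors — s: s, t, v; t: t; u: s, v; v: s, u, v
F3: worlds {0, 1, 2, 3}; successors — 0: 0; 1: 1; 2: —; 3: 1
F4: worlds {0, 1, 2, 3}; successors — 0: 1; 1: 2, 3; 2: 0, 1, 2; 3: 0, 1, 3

F3

Frame correspondent (Sahlqvist): \forall x \forall y \forall z ((xRy \wedge x R^2 z) \to \exists w (yRw \wedge zRw)) — i.e. a generalized confluence (Geach) condition.
F1: fails — 0R0, 0R²3 but no w with 0Rw and 3Rw.
F2: fails — sRt, sR²u but no w with tRw and uRw.
F3: condition met.
F4: fails — 2R0, 2R²1 but no w with 0Rw and 1Rw.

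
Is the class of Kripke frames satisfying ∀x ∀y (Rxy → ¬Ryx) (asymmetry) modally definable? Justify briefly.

No

If a class were modally definable it would be closed under surjective bounded morphisms (Goldblatt–Thomason).
The 5-cycle (worlds a,b,c,d,e with a→b→c→d→e→a) is asymmetric. Mapping every world to a single reflexive point • is a surjective bounded morphism, and the reflexive point is not asymmetric (R•• but asymmetry requires ¬R••).
So no modal formula (or set of formulas) defines exactly the asymmetric frames.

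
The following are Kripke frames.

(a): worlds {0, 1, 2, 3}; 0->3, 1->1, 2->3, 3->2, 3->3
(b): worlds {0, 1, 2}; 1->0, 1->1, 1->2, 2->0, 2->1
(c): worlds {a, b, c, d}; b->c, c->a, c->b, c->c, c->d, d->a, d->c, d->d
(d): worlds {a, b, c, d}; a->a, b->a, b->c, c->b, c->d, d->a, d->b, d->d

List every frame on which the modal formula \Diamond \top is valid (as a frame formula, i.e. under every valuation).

Frame correspondent (Sahlqvist): \forall x \exists y Rxy — i.e. seriality.
(a): satisfies the condition.
(b): fails — world 0 has no successor.
(c): fails — world a has no successor.
(d): satisfies the condition.

(a), (d)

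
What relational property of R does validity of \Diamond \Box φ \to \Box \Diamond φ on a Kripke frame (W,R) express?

Suppose ◇□φ→□◇φ is valid. Take Rxy, Rxz and set V(φ)={w : Ryw}. Then □φ at y so ◇□φ at x, so □◇φ at x, so ◇φ at z, giving w with Rzw and Ryw.

convergence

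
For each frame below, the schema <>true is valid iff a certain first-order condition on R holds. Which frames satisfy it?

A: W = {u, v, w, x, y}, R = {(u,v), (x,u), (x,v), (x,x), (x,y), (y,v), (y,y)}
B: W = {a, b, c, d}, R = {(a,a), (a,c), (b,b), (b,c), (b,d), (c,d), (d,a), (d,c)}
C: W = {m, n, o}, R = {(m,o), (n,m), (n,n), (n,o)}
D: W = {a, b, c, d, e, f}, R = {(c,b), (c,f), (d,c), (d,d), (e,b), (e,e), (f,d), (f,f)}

The schema corresponds to seriality: forall x exists y Rxy.
A: fails — world v has no successor.
B: condition met.
C: fails — world o has no successor.
D: fails — world a has no successor.

B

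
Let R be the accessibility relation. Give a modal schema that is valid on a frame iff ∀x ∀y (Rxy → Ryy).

This is shift-reflexivity; the standard corresponding axiom is T□: □(□ψ → ψ).
Suppose □(□ψ→ψ) is valid. Take Rxy and set V(ψ)={w : Ryw}. Then at y, □ψ holds; since □(□ψ→ψ) at x, □ψ→ψ at y, so ψ at y, i.e. Ryy.

□(□ψ → ψ)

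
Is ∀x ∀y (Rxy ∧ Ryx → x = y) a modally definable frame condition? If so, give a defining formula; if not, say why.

No — not modally definable

Modal frame validity is preserved under surjective bounded morphisms.
The 6-cycle (worlds 0,1,2,3,4,5 with 0→1→2→3→4→5→0) is antisymmetric. Sending even-indexed worlds to s and odd-indexed worlds to t is a surjective bounded morphism onto the two-world frame with s↔t, which is not antisymmetric.
So the class is not modally definable.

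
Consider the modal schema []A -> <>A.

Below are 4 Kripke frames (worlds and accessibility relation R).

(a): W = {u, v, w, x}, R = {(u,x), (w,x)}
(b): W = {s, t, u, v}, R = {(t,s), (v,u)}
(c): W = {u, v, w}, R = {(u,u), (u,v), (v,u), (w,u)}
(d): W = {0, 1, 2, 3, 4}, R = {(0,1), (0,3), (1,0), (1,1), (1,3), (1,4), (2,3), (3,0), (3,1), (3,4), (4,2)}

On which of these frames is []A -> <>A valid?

This is the axiom for seriality; its first-order frame correspondent is forall x exists y Rxy.
(a): fails — world v has no successor.
(b): fails — world s has no successor.
(c): satisfies the condition.
(d): satisfies the condition.

(c), (d)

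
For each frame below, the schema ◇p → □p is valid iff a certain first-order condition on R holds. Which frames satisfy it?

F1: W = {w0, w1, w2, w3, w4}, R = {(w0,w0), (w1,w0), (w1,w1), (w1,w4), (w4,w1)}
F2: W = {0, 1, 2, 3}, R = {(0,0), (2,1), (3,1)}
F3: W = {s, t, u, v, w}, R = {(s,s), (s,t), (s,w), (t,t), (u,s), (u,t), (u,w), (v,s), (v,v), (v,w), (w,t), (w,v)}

The schema corresponds to partial functionality: ∀x ∀y ∀z (Rxy ∧ Rxz → y = z).
F1: fails — w1 sees both w0 and w1.
F2: condition met.
F3: fails — s sees both s and t.
Valid on: F2.

F2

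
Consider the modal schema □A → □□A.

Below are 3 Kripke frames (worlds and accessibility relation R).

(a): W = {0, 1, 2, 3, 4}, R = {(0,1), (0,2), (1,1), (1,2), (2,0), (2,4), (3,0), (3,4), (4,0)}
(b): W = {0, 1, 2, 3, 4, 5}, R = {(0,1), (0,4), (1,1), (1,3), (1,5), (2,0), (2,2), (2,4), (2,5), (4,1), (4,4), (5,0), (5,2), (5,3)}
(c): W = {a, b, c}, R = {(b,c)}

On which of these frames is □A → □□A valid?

(c)

The schema corresponds to transitivity: ∀x ∀y ∀z (Rxy ∧ Ryz → Rxz).
(a): fails — R02 and R20 but not R00.
(b): fails — R25 and R53 but not R23.
(c): holds.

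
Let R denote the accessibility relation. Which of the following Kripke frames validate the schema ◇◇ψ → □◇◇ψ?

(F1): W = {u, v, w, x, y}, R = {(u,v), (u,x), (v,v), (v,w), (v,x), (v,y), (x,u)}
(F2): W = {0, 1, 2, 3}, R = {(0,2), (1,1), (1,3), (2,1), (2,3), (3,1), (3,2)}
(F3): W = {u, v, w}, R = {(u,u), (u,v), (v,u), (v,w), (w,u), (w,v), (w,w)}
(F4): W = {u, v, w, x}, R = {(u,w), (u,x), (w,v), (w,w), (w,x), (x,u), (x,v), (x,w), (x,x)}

(F3)

Frame correspondent (Sahlqvist): ∀x ∀y ∀z ((xR²y ∧ xRz) → ∃w (y = w ∧ zR²w)) — i.e. a generalized confluence (Geach) condition.
(F1): fails — uR²u, uRx but no t with u=t and xR²t.
(F2): fails — 1R²2, 1R3 but no w with 2=w and 3R²w.
(F3): satisfies the condition.
(F4): fails — wR²u, wRv but no t with u=t and vR²t.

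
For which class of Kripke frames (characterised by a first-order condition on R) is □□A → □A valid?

Density

Suppose □□A→□A is valid. Take Rxy and set V(A)={w : xR²w}. Then □□A at x, so □A at x, so A at y, i.e. ∃z(Rxz∧Rzy).
Conversely, on a frame with density the schema holds at every world under every valuation.
Frame condition: ∀x ∀y (Rxy → ∃z (Rxz ∧ Rzy)).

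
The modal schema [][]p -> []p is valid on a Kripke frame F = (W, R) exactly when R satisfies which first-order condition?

density: forall x forall y (Rxy -> exists z (Rxz & Rzy))

Suppose □□p→□p is valid. Take Rxy and set V(p)={w : xR²w}. Then □□p at x, so □p at x, so p at y, i.e. ∃z(Rxz∧Rzy).
The converse is a direct semantic check.
So the correspondent is density.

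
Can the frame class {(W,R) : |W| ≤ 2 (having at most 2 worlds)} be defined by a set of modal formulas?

Not modally definable

Any modally definable frame class is closed under disjoint unions.
Any modal formula valid on each of 3 disjoint one-world frames is valid on their disjoint union (validity is preserved under disjoint unions). Each one-world frame has |W|=1≤2, but the union has |W|=3.
So the class is not modally definable.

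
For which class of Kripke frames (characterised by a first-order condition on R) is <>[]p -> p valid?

This is frame-equivalent to p → □◇p (substitute ¬p for p and contrapose).
Suppose p→□◇p is valid. Take Rxy and set V(p)={x}. Then p at x, so □◇p at x, so ◇p at y, so some z with Ryz has p; z=x, i.e. Ryx.
Conversely, on a frame with symmetry the schema holds at every world under every valuation.
So the correspondent is symmetry.

Symmetry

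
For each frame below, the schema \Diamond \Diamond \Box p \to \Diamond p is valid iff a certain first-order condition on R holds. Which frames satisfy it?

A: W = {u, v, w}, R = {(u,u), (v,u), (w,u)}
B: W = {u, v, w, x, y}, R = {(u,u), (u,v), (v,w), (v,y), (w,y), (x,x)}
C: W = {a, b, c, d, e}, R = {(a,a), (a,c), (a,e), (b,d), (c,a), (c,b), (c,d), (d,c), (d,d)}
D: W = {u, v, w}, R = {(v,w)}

A, D

This is the axiom for a generalized confluence (Geach) condition; its first-order frame correspondent is \forall x \forall y (x R^2 y \to \exists w (yRw \wedge xRw)).
A: ✓.
B: fails — uR²v but no t with vRt and uRt.
C: fails — aR²b but no w with bRw and aRw.
D: ✓.
Valid on: A, D.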